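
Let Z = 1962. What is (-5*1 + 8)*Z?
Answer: 5886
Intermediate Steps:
(-5*1 + 8)*Z = (-5*1 + 8)*1962 = (-5 + 8)*1962 = 3*1962 = 5886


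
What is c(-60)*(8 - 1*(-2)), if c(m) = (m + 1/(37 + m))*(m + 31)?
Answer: 400490/23 ≈ 17413.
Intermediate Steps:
c(m) = (31 + m)*(m + 1/(37 + m)) (c(m) = (m + 1/(37 + m))*(31 + m) = (31 + m)*(m + 1/(37 + m)))
c(-60)*(8 - 1*(-2)) = ((31 + (-60)³ + 68*(-60)² + 1148*(-60))/(37 - 60))*(8 - 1*(-2)) = ((31 - 216000 + 68*3600 - 68880)/(-23))*(8 + 2) = -(31 - 216000 + 244800 - 68880)/23*10 = -1/23*(-40049)*10 = (40049/23)*10 = 400490/23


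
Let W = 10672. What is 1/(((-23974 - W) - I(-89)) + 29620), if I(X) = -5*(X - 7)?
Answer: -1/5506 ≈ -0.00018162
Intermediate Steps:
I(X) = 35 - 5*X (I(X) = -5*(-7 + X) = 35 - 5*X)
1/(((-23974 - W) - I(-89)) + 29620) = 1/(((-23974 - 1*10672) - (35 - 5*(-89))) + 29620) = 1/(((-23974 - 10672) - (35 + 445)) + 29620) = 1/((-34646 - 1*480) + 29620) = 1/((-34646 - 480) + 29620) = 1/(-35126 + 29620) = 1/(-5506) = -1/5506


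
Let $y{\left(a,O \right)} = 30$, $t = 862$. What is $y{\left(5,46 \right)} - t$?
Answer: $-832$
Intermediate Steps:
$y{\left(5,46 \right)} - t = 30 - 862 = -832$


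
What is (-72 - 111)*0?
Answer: 0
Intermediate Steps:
(-72 - 111)*0 = -183*0 = 0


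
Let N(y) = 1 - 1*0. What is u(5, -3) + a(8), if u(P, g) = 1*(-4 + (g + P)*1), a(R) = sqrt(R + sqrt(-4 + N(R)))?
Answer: -2 + sqrt(8 + I*sqrt(3)) ≈ 0.84476 + 0.30443*I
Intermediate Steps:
N(y) = 1 (N(y) = 1 + 0 = 1)
a(R) = sqrt(R + I*sqrt(3)) (a(R) = sqrt(R + sqrt(-4 + 1)) = sqrt(R + sqrt(-3)) = sqrt(R + I*sqrt(3)))
u(P, g) = -4 + P + g (u(P, g) = 1*(-4 + (P + g)*1) = 1*(-4 + (P + g)) = 1*(-4 + P + g) = -4 + P + g)
u(5, -3) + a(8) = (-4 + 5 - 3) + sqrt(8 + I*sqrt(3)) = -2 + sqrt(8 + I*sqrt(3))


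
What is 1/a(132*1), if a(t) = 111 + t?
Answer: 1/243 ≈ 0.0041152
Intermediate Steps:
1/a(132*1) = 1/(111 + 132*1) = 1/(111 + 132) = 1/243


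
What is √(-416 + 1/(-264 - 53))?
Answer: I*√41803741/317 ≈ 20.396*I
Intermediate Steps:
√(-416 + 1/(-264 - 53)) = √(-416 + 1/(-317)) = √(-416 - 1/317) = √(-131873/317) = I*√41803741/317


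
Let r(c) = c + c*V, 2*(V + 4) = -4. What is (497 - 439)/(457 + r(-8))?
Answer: 58/497 ≈ 0.11670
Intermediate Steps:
V = -6 (V = -4 + (1/2)*(-4) = -4 - 2 = -6)
r(c) = -5*c (r(c) = c + c*(-6) = c - 6*c = -5*c)
(497 - 439)/(457 + r(-8)) = (497 - 439)/(457 - 5*(-8)) = 58/(457 + 40) = 58/497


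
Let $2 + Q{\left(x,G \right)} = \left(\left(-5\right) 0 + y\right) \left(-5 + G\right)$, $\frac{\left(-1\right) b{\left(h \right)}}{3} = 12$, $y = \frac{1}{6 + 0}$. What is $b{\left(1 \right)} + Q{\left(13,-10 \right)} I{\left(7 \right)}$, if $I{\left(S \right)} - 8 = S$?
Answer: $- \frac{207}{2} \approx -103.5$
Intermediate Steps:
$I{\left(S \right)} = 8 + S$
$y = \frac{1}{6} \approx 0.16667$
$b{\left(h \right)} = -36$ ($b{\left(h \right)} = \left(-3\right) 12 = -36$)
$Q{\left(x,G \right)} = - \frac{17}{6} + \frac{G}{6}$ ($Q{\left(x,G \right)} = -2 + \left(\left(-5\right) 0 + \frac{1}{6}\right) \left(-5 + G\right) = -2 + \left(0 + \frac{1}{6}\right) \left(-5 + G\right) = -2 + \frac{-5 + G}{6} = -2 + \left(- \frac{5}{6} + \frac{G}{6}\right) = - \frac{17}{6} + \frac{G}{6}$)
$b{\left(1 \right)} + Q{\left(13,-10 \right)} I{\left(7 \right)} = -36 + \left(- \frac{17}{6} + \frac{1}{6} \left(-10\right)\right) \left(8 + 7\right) = -36 + \left(- \frac{17}{6} - \frac{5}{3}\right) 15 = -36 - \frac{135}{2} = - \frac{207}{2}$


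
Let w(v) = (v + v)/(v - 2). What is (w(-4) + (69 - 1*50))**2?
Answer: 3721/9 ≈ 413.44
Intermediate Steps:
w(v) = 2*v/(-2 + v) (w(v) = (2*v)/(-2 + v) = 2*v/(-2 + v))
(w(-4) + (69 - 1*50))**2 = (2*(-4)/(-2 - 4) + (69 - 1*50))**2 = (2*(-4)/(-6) + (69 - 50))**2 = (2*(-4)*(-1/6) + 19)**2 = (4/3 + 19)**2 = (61/3)**2 = 3721/9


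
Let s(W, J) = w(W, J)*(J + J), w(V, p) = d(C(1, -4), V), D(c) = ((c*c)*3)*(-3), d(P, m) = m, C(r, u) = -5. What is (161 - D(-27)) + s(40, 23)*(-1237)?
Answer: -2269358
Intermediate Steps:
D(c) = -9*c**2 (D(c) = (c**2*3)*(-3) = (3*c**2)*(-3) = -9*c**2)
w(V, p) = V
s(W, J) = 2*J*W (s(W, J) = W*(J + J) = W*(2*J) = 2*J*W)
(161 - D(-27)) + s(40, 23)*(-1237) = (161 - (-9)*(-27)**2) + (2*23*40)*(-1237) = (161 - (-9)*729) + 1840*(-1237) = (161 - 1*(-6561)) - 2276080 = (161 + 6561) - 2276080 = 6722 - 2276080 = -2269358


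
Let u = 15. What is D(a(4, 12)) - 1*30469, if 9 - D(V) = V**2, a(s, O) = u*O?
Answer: -62860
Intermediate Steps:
a(s, O) = 15*O
D(V) = 9 - V**2
D(a(4, 12)) - 1*30469 = (9 - (15*12)**2) - 1*30469 = (9 - 1*180**2) - 30469 = (9 - 1*32400) - 30469 = (9 - 32400) - 30469 = -32391 - 30469 = -62860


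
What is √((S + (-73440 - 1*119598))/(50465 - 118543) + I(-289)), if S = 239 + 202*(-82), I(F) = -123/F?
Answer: √4689178669078/1157326 ≈ 1.8711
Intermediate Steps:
S = -16325 (S = 239 - 16564 = -16325)
√((S + (-73440 - 1*119598))/(50465 - 118543) + I(-289)) = √((-16325 + (-73440 - 1*119598))/(50465 - 118543) - 123/(-289)) = √((-16325 + (-73440 - 119598))/(-68078) - 123*(-1/289)) = √((-16325 - 193038)*(-1/68078) + 123/289) = √(-209363*(-1/68078) + 123/289) = √(209363/68078 + 123/289) = √(68879501/19674542) = √4689178669078/1157326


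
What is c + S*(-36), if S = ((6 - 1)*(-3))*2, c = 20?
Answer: 1100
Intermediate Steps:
S = -30 (S = (5*(-3))*2 = -15*2 = -30)
c + S*(-36) = 20 - 30*(-36) = 20 + 1080 = 1100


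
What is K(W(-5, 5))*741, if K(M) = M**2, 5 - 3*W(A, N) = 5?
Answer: 0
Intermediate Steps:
W(A, N) = 0 (W(A, N) = 5/3 - 1/3*5 = 5/3 - 5/3 = 0)
K(W(-5, 5))*741 = 0**2*741 = 0*741 = 0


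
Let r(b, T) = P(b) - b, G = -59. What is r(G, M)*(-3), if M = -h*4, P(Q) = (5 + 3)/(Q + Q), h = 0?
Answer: -10431/59 ≈ -176.80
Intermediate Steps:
P(Q) = 4/Q (P(Q) = 8/((2*Q)) = 8*(1/(2*Q)) = 4/Q)
M = 0 (M = -1*0*4 = 0*4 = 0)
r(b, T) = -b + 4/b (r(b, T) = 4/b - b = -b + 4/b)
r(G, M)*(-3) = (-1*(-59) + 4/(-59))*(-3) = (59 + 4*(-1/59))*(-3) = (59 - 4/59)*(-3) = (3477/59)*(-3) = -10431/59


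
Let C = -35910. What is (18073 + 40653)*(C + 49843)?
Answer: 818229358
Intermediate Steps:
(18073 + 40653)*(C + 49843) = (18073 + 40653)*(-35910 + 49843) = 58726*13933 = 818229358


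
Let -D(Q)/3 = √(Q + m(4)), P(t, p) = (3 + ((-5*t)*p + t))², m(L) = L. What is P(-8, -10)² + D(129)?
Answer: 26904200625 - 3*√133 ≈ 2.6904e+10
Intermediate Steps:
P(t, p) = (3 + t - 5*p*t)² (P(t, p) = (3 + (-5*p*t + t))² = (3 + (t - 5*p*t))² = (3 + t - 5*p*t)²)
D(Q) = -3*√(4 + Q) (D(Q) = -3*√(Q + 4) = -3*√(4 + Q))
P(-8, -10)² + D(129) = ((3 - 8 - 5*(-10)*(-8))²)² - 3*√(4 + 129) = ((3 - 8 - 400)²)² - 3*√133 = ((-405)²)² - 3*√133 = 164025² - 3*√133 = 26904200625 - 3*√133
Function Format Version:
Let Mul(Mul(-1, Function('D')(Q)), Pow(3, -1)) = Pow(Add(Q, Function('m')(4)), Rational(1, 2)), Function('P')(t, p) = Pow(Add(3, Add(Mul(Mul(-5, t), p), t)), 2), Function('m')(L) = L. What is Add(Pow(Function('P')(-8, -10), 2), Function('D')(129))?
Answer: Add(26904200625, Mul(-3, Pow(133, Rational(1, 2)))) ≈ 2.6904e+10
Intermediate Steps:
Function('P')(t, p) = Pow(Add(3, t, Mul(-5, p, t)), 2) (Function('P')(t, p) = Pow(Add(3, Add(Mul(-5, p, t), t)), 2) = Pow(Add(3, Add(t, Mul(-5, p, t))), 2) = Pow(Add(3, t, Mul(-5, p, t)), 2))
Function('D')(Q) = Mul(-3, Pow(Add(4, Q), Rational(1, 2))) (Function('D')(Q) = Mul(-3, Pow(Add(Q, 4), Rational(1, 2))) = Mul(-3, Pow(Add(4, Q), Rational(1, 2))))
Add(Pow(Function('P')(-8, -10), 2), Function('D')(129)) = Add(Pow(Pow(Add(3, -8, Mul(-5, -10, -8)), 2), 2), Mul(-3, Pow(Add(4, 129), Rational(1, 2)))) = Add(Pow(Pow(Add(3, -8, -400), 2), 2), Mul(-3, Pow(133, Rational(1, 2)))) = Add(Pow(Pow(-405, 2), 2), Mul(-3, Pow(133, Rational(1, 2)))) = Add(Pow(164025, 2), Mul(-3, Pow(133, Rational(1, 2)))) = Add(26904200625, Mul(-3, Pow(133, Rational(1, 2))))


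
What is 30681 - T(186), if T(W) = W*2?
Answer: 30309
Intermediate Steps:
T(W) = 2*W
30681 - T(186) = 30681 - 2*186 = 30681 - 1*372 = 30681 - 372 = 30309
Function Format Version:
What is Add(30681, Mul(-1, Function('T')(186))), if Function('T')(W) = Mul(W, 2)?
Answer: 30309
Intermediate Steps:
Function('T')(W) = Mul(2, W)
Add(30681, Mul(-1, Function('T')(186))) = Add(30681, Mul(-1, Mul(2, 186))) = Add(30681, Mul(-1, 372)) = Add(30681, -372) = 30309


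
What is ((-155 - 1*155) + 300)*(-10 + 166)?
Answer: -1560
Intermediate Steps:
((-155 - 1*155) + 300)*(-10 + 166) = ((-155 - 155) + 300)*156 = (-310 + 300)*156 = -10*156 = -1560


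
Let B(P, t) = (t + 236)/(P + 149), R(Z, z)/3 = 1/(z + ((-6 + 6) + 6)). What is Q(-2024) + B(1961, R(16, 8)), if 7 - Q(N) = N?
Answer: 59999047/29540 ≈ 2031.1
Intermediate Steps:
Q(N) = 7 - N
R(Z, z) = 3/(6 + z) (R(Z, z) = 3/(z + ((-6 + 6) + 6)) = 3/(z + (0 + 6)) = 3/(z + 6) = 3/(6 + z))
B(P, t) = (236 + t)/(149 + P)
Q(-2024) + B(1961, R(16, 8)) = (7 - 1*(-2024)) + (236 + 3/(6 + 8))/(149 + 1961) = (7 + 2024) + (236 + 3/14)/2110 = 2031 + (236 + 3*(1/14))/2110 = 2031 + (236 + 3/14)/2110 = 2031 + (1/2110)*(3307/14) = 2031 + 3307/29540 = 59999047/29540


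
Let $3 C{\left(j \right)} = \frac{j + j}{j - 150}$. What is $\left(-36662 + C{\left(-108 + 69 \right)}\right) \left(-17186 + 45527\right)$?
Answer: $- \frac{21819710708}{21} \approx -1.039 \cdot 10^{9}$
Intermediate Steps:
$C{\left(j \right)} = \frac{2 j}{3 \left(-150 + j\right)}$ ($C{\left(j \right)} = \frac{\left(j + j\right) \frac{1}{j - 150}}{3} = \frac{2 j \frac{1}{-150 + j}}{3} = \frac{2 j}{3 \left(-150 + j\right)}$)
$\left(-36662 + C{\left(-108 + 69 \right)}\right) \left(-17186 + 45527\right) = \left(-36662 + \frac{2 \left(-108 + 69\right)}{3 \left(-150 + \left(-108 + 69\right)\right)}\right) \left(-17186 + 45527\right) = \left(-36662 + \frac{2}{3} \left(-39\right) \frac{1}{-150 - 39}\right) 28341 = \left(-36662 + \frac{2}{3} \left(-39\right) \frac{1}{-189}\right) 28341 = \left(-36662 + \frac{2}{3} \left(-39\right) \left(- \frac{1}{189}\right)\right) 28341 = \left(-36662 + \frac{26}{189}\right) 28341 = \left(- \frac{6929092}{189}\right) 28341 = - \frac{21819710708}{21}$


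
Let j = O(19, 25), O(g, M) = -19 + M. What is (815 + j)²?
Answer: 674041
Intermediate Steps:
j = 6 (j = -19 + 25 = 6)
(815 + j)² = (815 + 6)² = 821² = 674041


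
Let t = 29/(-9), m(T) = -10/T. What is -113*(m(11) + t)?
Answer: 46217/99 ≈ 466.84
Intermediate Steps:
t = -29/9 (t = 29*(-1/9) = -29/9 ≈ -3.2222)
-113*(m(11) + t) = -113*(-10/11 - 29/9) = -113*(-409/99) = 46217/99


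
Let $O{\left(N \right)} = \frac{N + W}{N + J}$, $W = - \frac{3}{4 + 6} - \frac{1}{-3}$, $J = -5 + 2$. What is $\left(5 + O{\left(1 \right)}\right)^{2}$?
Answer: $\frac{72361}{3600} \approx 20.1$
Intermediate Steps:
$J = -3$
$W = \frac{1}{30}$ ($W = - \frac{3}{10} - - \frac{1}{3} = \left(-3\right) \frac{1}{10} + \frac{1}{3} = - \frac{3}{10} + \frac{1}{3} = \frac{1}{30} \approx 0.033333$)
$O{\left(N \right)} = \frac{\frac{1}{30} + N}{-3 + N}$ ($O{\left(N \right)} = \frac{N + \frac{1}{30}}{N - 3} = \frac{\frac{1}{30} + N}{-3 + N}$)
$\left(5 + O{\left(1 \right)}\right)^{2} = \left(5 + \frac{\frac{1}{30} + 1}{-3 + 1}\right)^{2} = \left(5 + \frac{1}{-2} \cdot \frac{31}{30}\right)^{2} = \left(5 - \frac{31}{60}\right)^{2} = \left(\frac{269}{60}\right)^{2} = \frac{72361}{3600}$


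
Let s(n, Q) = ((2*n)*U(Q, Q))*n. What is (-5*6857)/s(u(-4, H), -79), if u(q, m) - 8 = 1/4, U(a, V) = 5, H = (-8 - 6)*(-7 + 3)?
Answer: -54856/1089 ≈ -50.373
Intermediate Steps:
H = 56 (H = -14*(-4) = 56)
u(q, m) = 33/4 (u(q, m) = 8 + 1/4 = 33/4)
s(n, Q) = 10*n**2 (s(n, Q) = ((2*n)*5)*n = (10*n)*n = 10*n**2)
(-5*6857)/s(u(-4, H), -79) = (-5*6857)/((10*(33/4)**2)) = -34285/(10*(1089/16)) = -34285/5445/8 = -34285*8/5445 = -54856/1089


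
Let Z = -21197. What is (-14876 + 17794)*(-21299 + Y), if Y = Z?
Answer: -124003328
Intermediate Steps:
Y = -21197
(-14876 + 17794)*(-21299 + Y) = (-14876 + 17794)*(-21299 - 21197) = 2918*(-42496) = -124003328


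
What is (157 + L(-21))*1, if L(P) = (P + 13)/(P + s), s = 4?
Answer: 2677/17 ≈ 157.47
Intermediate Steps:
L(P) = (13 + P)/(4 + P) (L(P) = (P + 13)/(P + 4) = (13 + P)/(4 + P))
(157 + L(-21))*1 = (157 + (13 - 21)/(4 - 21))*1 = (157 - 8/(-17))*1 = (157 - 1/17*(-8))*1 = (157 + 8/17)*1 = (2677/17)*1 = 2677/17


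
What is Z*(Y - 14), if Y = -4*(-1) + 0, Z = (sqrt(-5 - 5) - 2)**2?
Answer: 60 + 40*I*sqrt(10) ≈ 60.0 + 126.49*I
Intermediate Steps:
Z = (-2 + I*sqrt(10))**2 (Z = (sqrt(-10) - 2)**2 = (I*sqrt(10) - 2)**2 = (-2 + I*sqrt(10))**2 ≈ -6.0 - 12.649*I)
Y = 4 (Y = 4 + 0 = 4)
Z*(Y - 14) = (2 - I*sqrt(10))**2*(4 - 14) = (2 - I*sqrt(10))**2*(-10) = -10*(2 - I*sqrt(10))**2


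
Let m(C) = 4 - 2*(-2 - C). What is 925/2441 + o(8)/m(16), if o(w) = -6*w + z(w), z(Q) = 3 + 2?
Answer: -67963/97640 ≈ -0.69606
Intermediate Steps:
m(C) = 8 + 2*C (m(C) = 4 + (4 + 2*C) = 8 + 2*C)
z(Q) = 5
o(w) = 5 - 6*w (o(w) = -6*w + 5 = 5 - 6*w)
925/2441 + o(8)/m(16) = 925/2441 + (5 - 6*8)/(8 + 2*16) = 925*(1/2441) + (5 - 48)/(8 + 32) = 925/2441 - 43/40 = -67963/97640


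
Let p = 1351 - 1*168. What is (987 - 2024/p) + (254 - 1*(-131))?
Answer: 1621052/1183 ≈ 1370.3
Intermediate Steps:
p = 1183 (p = 1351 - 168 = 1183)
(987 - 2024/p) + (254 - 1*(-131)) = (987 - 2024/1183) + (254 - 1*(-131)) = (987 - 2024*1/1183) + (254 + 131) = (987 - 2024/1183) + 385 = 1165597/1183 + 385 = 1621052/1183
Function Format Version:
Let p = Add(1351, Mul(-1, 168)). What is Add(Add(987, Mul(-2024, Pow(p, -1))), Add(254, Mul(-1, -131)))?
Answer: Rational(1621052, 1183) ≈ 1370.3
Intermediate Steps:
p = 1183 (p = Add(1351, -168) = 1183)
Add(Add(987, Mul(-2024, Pow(p, -1))), Add(254, Mul(-1, -131))) = Add(Add(987, Mul(-2024, Pow(1183, -1))), Add(254, Mul(-1, -131))) = Add(Add(987, Mul(-2024, Rational(1, 1183))), Add(254, 131)) = Add(Add(987, Rational(-2024, 1183)), 385) = Add(Rational(1165597, 1183), 385) = Rational(1621052, 1183)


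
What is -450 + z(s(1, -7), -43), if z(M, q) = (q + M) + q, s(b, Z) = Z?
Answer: -543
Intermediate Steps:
z(M, q) = M + 2*q (z(M, q) = (M + q) + q = M + 2*q)
-450 + z(s(1, -7), -43) = -450 + (-7 + 2*(-43)) = -450 + (-7 - 86) = -450 - 93 = -543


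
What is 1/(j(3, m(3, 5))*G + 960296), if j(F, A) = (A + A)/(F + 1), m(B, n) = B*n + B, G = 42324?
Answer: 1/1341212 ≈ 7.4559e-7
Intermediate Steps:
m(B, n) = B + B*n
j(F, A) = 2*A/(1 + F) (j(F, A) = (2*A)/(1 + F) = 2*A/(1 + F))
1/(j(3, m(3, 5))*G + 960296) = 1/((2*(3*(1 + 5))/(1 + 3))*42324 + 960296) = 1/((2*(3*6)/4)*42324 + 960296) = 1/((2*18*(¼))*42324 + 960296) = 1/(9*42324 + 960296) = 1/(380916 + 960296) = 1/1341212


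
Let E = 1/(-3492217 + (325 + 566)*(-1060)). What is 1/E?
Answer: -4436677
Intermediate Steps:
E = -1/4436677 (E = 1/(-3492217 + 891*(-1060)) = 1/(-3492217 - 944460) = 1/(-4436677) = -1/4436677 ≈ -2.2539e-7)
1/E = 1/(-1/4436677) = -4436677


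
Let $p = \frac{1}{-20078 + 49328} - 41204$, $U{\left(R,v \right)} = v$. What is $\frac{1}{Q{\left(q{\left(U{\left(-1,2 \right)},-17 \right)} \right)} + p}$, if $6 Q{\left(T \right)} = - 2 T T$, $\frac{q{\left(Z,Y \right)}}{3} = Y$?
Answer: $- \frac{29250}{1230576749} \approx -2.3769 \cdot 10^{-5}$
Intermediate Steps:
$q{\left(Z,Y \right)} = 3 Y$
$Q{\left(T \right)} = - \frac{T^{2}}{3}$ ($Q{\left(T \right)} = \frac{- 2 T T}{6} = \frac{\left(-2\right) T^{2}}{6} = - \frac{T^{2}}{3}$)
$p = - \frac{1205216999}{29250}$ ($p = \frac{1}{29250} - 41204 = - \frac{1205216999}{29250} \approx -41204.0$)
$\frac{1}{Q{\left(q{\left(U{\left(-1,2 \right)},-17 \right)} \right)} + p} = \frac{1}{- \frac{\left(3 \left(-17\right)\right)^{2}}{3} - \frac{1205216999}{29250}} = \frac{1}{- \frac{\left(-51\right)^{2}}{3} - \frac{1205216999}{29250}} = \frac{1}{\left(- \frac{1}{3}\right) 2601 - \frac{1205216999}{29250}} = \frac{1}{-867 - \frac{1205216999}{29250}} = \frac{1}{- \frac{1230576749}{29250}} = - \frac{29250}{1230576749}$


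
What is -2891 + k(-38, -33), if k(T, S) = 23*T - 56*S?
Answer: -1917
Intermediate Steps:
k(T, S) = -56*S + 23*T
-2891 + k(-38, -33) = -2891 + (-56*(-33) + 23*(-38)) = -2891 + (1848 - 874) = -2891 + 974 = -1917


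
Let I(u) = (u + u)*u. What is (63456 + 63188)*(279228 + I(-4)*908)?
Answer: 39042318896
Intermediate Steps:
I(u) = 2*u**2 (I(u) = (2*u)*u = 2*u**2)
(63456 + 63188)*(279228 + I(-4)*908) = (63456 + 63188)*(279228 + (2*(-4)**2)*908) = 126644*(279228 + (2*16)*908) = 126644*(279228 + 32*908) = 126644*(279228 + 29056) = 126644*308284 = 39042318896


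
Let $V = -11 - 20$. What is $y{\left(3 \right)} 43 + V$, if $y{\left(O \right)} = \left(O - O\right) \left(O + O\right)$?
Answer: $-31$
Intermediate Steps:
$y{\left(O \right)} = 0$ ($y{\left(O \right)} = 0 \cdot 2 O = 0$)
$V = -31$ ($V = -11 - 20 = -31$)
$y{\left(3 \right)} 43 + V = 0 \cdot 43 - 31 = 0 - 31 = -31$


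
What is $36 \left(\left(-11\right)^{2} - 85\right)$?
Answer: $1296$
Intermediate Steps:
$36 \left(\left(-11\right)^{2} - 85\right) = 36 \left(121 - 85\right) = 36 \cdot 36 = 1296$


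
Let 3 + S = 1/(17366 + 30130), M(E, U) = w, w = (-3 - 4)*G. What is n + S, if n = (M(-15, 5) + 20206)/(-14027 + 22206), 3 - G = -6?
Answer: -208689245/388469784 ≈ -0.53721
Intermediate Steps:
G = 9 (G = 3 - 1*(-6) = 3 + 6 = 9)
w = -63 (w = (-3 - 4)*9 = -7*9 = -63)
M(E, U) = -63
S = -142487/47496 (S = -3 + 1/(17366 + 30130) = -3 + 1/47496 = -142487/47496 ≈ -3.0000)
n = 20143/8179 (n = (-63 + 20206)/(-14027 + 22206) = 20143/8179 ≈ 2.4628)
n + S = 20143/8179 - 142487/47496 = -208689245/388469784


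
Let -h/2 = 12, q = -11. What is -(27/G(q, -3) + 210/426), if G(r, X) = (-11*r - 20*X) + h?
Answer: -7412/11147 ≈ -0.66493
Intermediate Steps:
h = -24 (h = -2*12 = -24)
G(r, X) = -24 - 20*X - 11*r (G(r, X) = (-11*r - 20*X) - 24 = (-20*X - 11*r) - 24 = -24 - 20*X - 11*r)
-(27/G(q, -3) + 210/426) = -(27/(-24 - 20*(-3) - 11*(-11)) + 210/426) = -(27/(-24 + 60 + 121) + 210*(1/426)) = -(27/157 + 35/71) = -1*7412/11147 = -7412/11147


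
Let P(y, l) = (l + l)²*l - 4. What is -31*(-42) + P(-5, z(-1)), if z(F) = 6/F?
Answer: 434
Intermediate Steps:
P(y, l) = -4 + 4*l³ (P(y, l) = (2*l)²*l - 4 = (4*l²)*l - 4 = 4*l³ - 4 = -4 + 4*l³)
-31*(-42) + P(-5, z(-1)) = -31*(-42) + (-4 + 4*(6/(-1))³) = 1302 + (-4 + 4*(6*(-1))³) = 1302 + (-4 + 4*(-6)³) = 1302 + (-4 + 4*(-216)) = 1302 + (-4 - 864) = 1302 - 868 = 434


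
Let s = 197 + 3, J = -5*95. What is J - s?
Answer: -675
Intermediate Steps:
J = -475
s = 200
J - s = -475 - 1*200 = -475 - 200 = -675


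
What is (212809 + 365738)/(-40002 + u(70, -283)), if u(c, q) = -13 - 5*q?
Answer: -578547/38600 ≈ -14.988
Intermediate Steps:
(212809 + 365738)/(-40002 + u(70, -283)) = (212809 + 365738)/(-40002 + (-13 - 5*(-283))) = 578547/(-40002 + (-13 + 1415)) = 578547/(-40002 + 1402) = 578547/(-38600) = 578547*(-1/38600) = -578547/38600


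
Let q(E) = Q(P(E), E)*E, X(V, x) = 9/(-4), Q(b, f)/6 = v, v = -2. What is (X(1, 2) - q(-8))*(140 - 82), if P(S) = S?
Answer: -11397/2 ≈ -5698.5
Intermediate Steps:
Q(b, f) = -12 (Q(b, f) = 6*(-2) = -12)
X(V, x) = -9/4 (X(V, x) = 9*(-¼) = -9/4)
q(E) = -12*E
(X(1, 2) - q(-8))*(140 - 82) = (-9/4 - (-12)*(-8))*(140 - 82) = (-9/4 - 1*96)*58 = (-9/4 - 96)*58 = -393/4*58 = -11397/2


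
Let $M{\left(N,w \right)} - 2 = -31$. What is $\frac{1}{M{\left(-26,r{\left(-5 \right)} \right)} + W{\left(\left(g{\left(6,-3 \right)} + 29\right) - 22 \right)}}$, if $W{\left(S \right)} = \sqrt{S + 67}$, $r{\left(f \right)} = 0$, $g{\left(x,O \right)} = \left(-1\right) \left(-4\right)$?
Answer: $- \frac{29}{763} - \frac{\sqrt{78}}{763} \approx -0.049583$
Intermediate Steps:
$g{\left(x,O \right)} = 4$
$M{\left(N,w \right)} = -29$ ($M{\left(N,w \right)} = 2 - 31 = -29$)
$W{\left(S \right)} = \sqrt{67 + S}$
$\frac{1}{M{\left(-26,r{\left(-5 \right)} \right)} + W{\left(\left(g{\left(6,-3 \right)} + 29\right) - 22 \right)}} = \frac{1}{-29 + \sqrt{67 + \left(\left(4 + 29\right) - 22\right)}} = \frac{1}{-29 + \sqrt{67 + \left(33 - 22\right)}} = \frac{1}{-29 + \sqrt{67 + 11}} = \frac{1}{-29 + \sqrt{78}}$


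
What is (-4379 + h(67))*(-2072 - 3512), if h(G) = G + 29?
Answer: 23916272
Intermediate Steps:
h(G) = 29 + G
(-4379 + h(67))*(-2072 - 3512) = (-4379 + (29 + 67))*(-2072 - 3512) = (-4379 + 96)*(-5584) = -4283*(-5584) = 23916272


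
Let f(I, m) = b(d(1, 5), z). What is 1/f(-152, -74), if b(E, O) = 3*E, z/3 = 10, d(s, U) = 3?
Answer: 1/9 ≈ 0.11111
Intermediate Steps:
z = 30 (z = 3*10 = 30)
f(I, m) = 9 (f(I, m) = 3*3 = 9)
1/f(-152, -74) = 1/9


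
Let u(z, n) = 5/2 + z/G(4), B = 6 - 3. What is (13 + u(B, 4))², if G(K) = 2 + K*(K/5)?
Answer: 43681/169 ≈ 258.47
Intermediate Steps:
G(K) = 2 + K²/5 (G(K) = 2 + K*(K*(⅕)) = 2 + K*(K/5) = 2 + K²/5)
B = 3
u(z, n) = 5/2 + 5*z/26 (u(z, n) = 5/2 + z/(2 + (⅕)*4²) = 5*(½) + z/(2 + (⅕)*16) = 5/2 + z/(2 + 16/5) = 5/2 + z/(26/5) = 5/2 + z*(5/26) = 5/2 + 5*z/26)
(13 + u(B, 4))² = (13 + (5/2 + (5/26)*3))² = (13 + (5/2 + 15/26))² = (13 + 40/13)² = (209/13)² = 43681/169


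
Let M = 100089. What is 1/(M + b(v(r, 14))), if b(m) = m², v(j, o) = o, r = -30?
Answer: 1/100285 ≈ 9.9716e-6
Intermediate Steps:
1/(M + b(v(r, 14))) = 1/(100089 + 14²) = 1/(100089 + 196) = 1/100285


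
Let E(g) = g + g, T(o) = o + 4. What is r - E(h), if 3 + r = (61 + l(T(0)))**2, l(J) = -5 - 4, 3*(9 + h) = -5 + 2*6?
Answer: 8143/3 ≈ 2714.3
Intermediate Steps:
h = -20/3 (h = -9 + (-5 + 2*6)/3 = -9 + (-5 + 12)/3 = -9 + (1/3)*7 = -9 + 7/3 = -20/3 ≈ -6.6667)
T(o) = 4 + o
E(g) = 2*g
l(J) = -9
r = 2701 (r = -3 + (61 - 9)**2 = -3 + 52**2 = -3 + 2704 = 2701)
r - E(h) = 2701 - 2*(-20)/3 = 2701 - 1*(-40/3) = 2701 + 40/3 = 8143/3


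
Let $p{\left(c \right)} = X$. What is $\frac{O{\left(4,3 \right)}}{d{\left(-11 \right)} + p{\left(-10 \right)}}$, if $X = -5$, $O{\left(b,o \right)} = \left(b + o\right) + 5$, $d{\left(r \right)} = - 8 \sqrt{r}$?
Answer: $- \frac{20}{243} + \frac{32 i \sqrt{11}}{243} \approx -0.082304 + 0.43676 i$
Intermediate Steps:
$O{\left(b,o \right)} = 5 + b + o$
$p{\left(c \right)} = -5$
$\frac{O{\left(4,3 \right)}}{d{\left(-11 \right)} + p{\left(-10 \right)}} = \frac{5 + 4 + 3}{- 8 \sqrt{-11} - 5} = \frac{12}{- 8 i \sqrt{11} - 5} = \frac{12}{-5 - 8 i \sqrt{11}}$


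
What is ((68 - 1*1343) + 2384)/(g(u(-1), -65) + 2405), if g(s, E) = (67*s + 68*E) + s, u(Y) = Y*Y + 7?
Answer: -1109/1471 ≈ -0.75391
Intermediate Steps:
u(Y) = 7 + Y**2 (u(Y) = Y**2 + 7 = 7 + Y**2)
g(s, E) = 68*E + 68*s
((68 - 1*1343) + 2384)/(g(u(-1), -65) + 2405) = ((68 - 1*1343) + 2384)/((68*(-65) + 68*(7 + (-1)**2)) + 2405) = ((68 - 1343) + 2384)/((-4420 + 68*(7 + 1)) + 2405) = (-1275 + 2384)/((-4420 + 68*8) + 2405) = 1109/((-4420 + 544) + 2405) = 1109/(-3876 + 2405) = 1109/(-1471) = 1109*(-1/1471) = -1109/1471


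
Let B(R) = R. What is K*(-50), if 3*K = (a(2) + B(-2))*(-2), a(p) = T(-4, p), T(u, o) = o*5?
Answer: 800/3 ≈ 266.67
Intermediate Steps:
T(u, o) = 5*o
a(p) = 5*p
K = -16/3 (K = ((5*2 - 2)*(-2))/3 = ((10 - 2)*(-2))/3 = (8*(-2))/3 = (⅓)*(-16) = -16/3 ≈ -5.3333)
K*(-50) = -16/3*(-50) = 800/3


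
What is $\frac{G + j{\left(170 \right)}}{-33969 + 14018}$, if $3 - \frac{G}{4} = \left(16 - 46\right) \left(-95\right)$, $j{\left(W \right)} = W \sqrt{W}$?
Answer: $\frac{11388}{19951} - \frac{170 \sqrt{170}}{19951} \approx 0.4597$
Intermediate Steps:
$j{\left(W \right)} = W^{\frac{3}{2}}$
$G = -11388$ ($G = 12 - 4 \left(16 - 46\right) \left(-95\right) = 12 - 4 \left(\left(-30\right) \left(-95\right)\right) = 12 - 11400 = -11388$)
$\frac{G + j{\left(170 \right)}}{-33969 + 14018} = \frac{-11388 + 170^{\frac{3}{2}}}{-33969 + 14018} = \frac{-11388 + 170 \sqrt{170}}{-19951} = \left(-11388 + 170 \sqrt{170}\right) \left(- \frac{1}{19951}\right) = \frac{11388}{19951} - \frac{170 \sqrt{170}}{19951}$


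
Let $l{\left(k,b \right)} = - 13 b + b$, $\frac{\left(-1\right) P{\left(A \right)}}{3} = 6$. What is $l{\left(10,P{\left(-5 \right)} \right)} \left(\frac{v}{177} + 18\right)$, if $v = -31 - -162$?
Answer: $\frac{238824}{59} \approx 4047.9$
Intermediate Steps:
$P{\left(A \right)} = -18$ ($P{\left(A \right)} = \left(-3\right) 6 = -18$)
$v = 131$ ($v = -31 + 162 = 131$)
$l{\left(k,b \right)} = - 12 b$
$l{\left(10,P{\left(-5 \right)} \right)} \left(\frac{v}{177} + 18\right) = \left(-12\right) \left(-18\right) \left(\frac{131}{177} + 18\right) = 216 \left(131 \cdot \frac{1}{177} + 18\right) = 216 \left(\frac{131}{177} + 18\right) = 216 \cdot \frac{3317}{177} = \frac{238824}{59}$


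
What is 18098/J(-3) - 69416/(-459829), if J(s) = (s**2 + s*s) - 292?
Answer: -4151482629/62996573 ≈ -65.900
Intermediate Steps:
J(s) = -292 + 2*s**2 (J(s) = (s**2 + s**2) - 292 = 2*s**2 - 292 = -292 + 2*s**2)
18098/J(-3) - 69416/(-459829) = 18098/(-292 + 2*(-3)**2) - 69416/(-459829) = 18098/(-292 + 2*9) - 69416*(-1/459829) = 18098/(-292 + 18) + 69416/459829 = 18098/(-274) + 69416/459829 = 18098*(-1/274) + 69416/459829 = -9049/137 + 69416/459829 = -4151482629/62996573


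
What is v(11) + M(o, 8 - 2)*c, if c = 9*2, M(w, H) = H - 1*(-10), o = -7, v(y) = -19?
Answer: 269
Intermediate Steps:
M(w, H) = 10 + H (M(w, H) = H + 10 = 10 + H)
c = 18
v(11) + M(o, 8 - 2)*c = -19 + (10 + (8 - 2))*18 = -19 + (10 + 6)*18 = -19 + 16*18 = -19 + 288 = 269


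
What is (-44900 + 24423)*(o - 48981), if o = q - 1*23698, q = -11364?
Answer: 1720948511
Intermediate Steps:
o = -35062 (o = -11364 - 1*23698 = -11364 - 23698 = -35062)
(-44900 + 24423)*(o - 48981) = (-44900 + 24423)*(-35062 - 48981) = -20477*(-84043) = 1720948511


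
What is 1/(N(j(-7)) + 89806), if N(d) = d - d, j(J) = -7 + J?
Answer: 1/89806 ≈ 1.1135e-5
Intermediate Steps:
N(d) = 0
1/(N(j(-7)) + 89806) = 1/(0 + 89806) = 1/89806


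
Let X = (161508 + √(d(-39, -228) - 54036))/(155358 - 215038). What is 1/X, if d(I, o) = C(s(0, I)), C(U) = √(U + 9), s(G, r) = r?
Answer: -1/(40377/14920 + √(-54036 + I*√30)/59680) ≈ -0.36952 + 0.00053184*I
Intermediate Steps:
C(U) = √(9 + U)
d(I, o) = √(9 + I)
X = -40377/14920 - √(-54036 + I*√30)/59680 (X = (161508 + √(√(9 - 39) - 54036))/(155358 - 215038) = (161508 + √(√(-30) - 54036))/(-59680) = (161508 + √(I*√30 - 54036))*(-1/59680) = (161508 + √(-54036 + I*√30))*(-1/59680) = -40377/14920 - √(-54036 + I*√30)/59680 ≈ -2.7062 - 0.003895*I)
1/X = 1/(-40377/14920 - √(-54036 + I*√30)/59680)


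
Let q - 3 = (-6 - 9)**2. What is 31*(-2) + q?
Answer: 166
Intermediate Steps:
q = 228 (q = 3 + (-6 - 9)**2 = 3 + (-15)**2 = 3 + 225 = 228)
31*(-2) + q = 31*(-2) + 228 = -62 + 228 = 166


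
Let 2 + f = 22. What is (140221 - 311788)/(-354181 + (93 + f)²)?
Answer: 57189/113804 ≈ 0.50252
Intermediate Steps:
f = 20 (f = -2 + 22 = 20)
(140221 - 311788)/(-354181 + (93 + f)²) = (140221 - 311788)/(-354181 + (93 + 20)²) = -171567/(-354181 + 113²) = -171567/(-354181 + 12769) = -171567/(-341412) = -171567*(-1/341412) = 57189/113804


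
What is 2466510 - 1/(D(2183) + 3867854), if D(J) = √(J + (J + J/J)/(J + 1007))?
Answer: 58855047247937652792800/23861669828196043 + √5555348315/23861669828196043 ≈ 2.4665e+6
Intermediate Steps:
D(J) = √(J + (1 + J)/(1007 + J)) (D(J) = √(J + (J + 1)/(1007 + J)) = √(J + (1 + J)/(1007 + J)))
2466510 - 1/(D(2183) + 3867854) = 2466510 - 1/(√((1 + 2183 + 2183*(1007 + 2183))/(1007 + 2183)) + 3867854) = 2466510 - 1/(√((1 + 2183 + 2183*3190)/3190) + 3867854) = 2466510 - 1/(√((1 + 2183 + 6963770)/3190) + 3867854) = 2466510 - 1/(√((1/3190)*6965954) + 3867854) = 2466510 - 1/(√(3482977/1595) + 3867854) = 2466510 - 1/(√5555348315/1595 + 3867854) = 2466510 - 1/(3867854 + √5555348315/1595)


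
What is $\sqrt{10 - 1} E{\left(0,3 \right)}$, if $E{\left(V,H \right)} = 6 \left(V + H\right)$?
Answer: $54$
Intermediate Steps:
$E{\left(V,H \right)} = 6 H + 6 V$ ($E{\left(V,H \right)} = 6 \left(H + V\right) = 6 H + 6 V$)
$\sqrt{10 - 1} E{\left(0,3 \right)} = \sqrt{10 - 1} \left(6 \cdot 3 + 6 \cdot 0\right) = \sqrt{9} \left(18 + 0\right) = 3 \cdot 18 = 54$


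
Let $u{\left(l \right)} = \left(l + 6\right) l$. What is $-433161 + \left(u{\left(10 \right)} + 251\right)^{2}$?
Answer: $-264240$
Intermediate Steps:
$u{\left(l \right)} = l \left(6 + l\right)$ ($u{\left(l \right)} = \left(6 + l\right) l = l \left(6 + l\right)$)
$-433161 + \left(u{\left(10 \right)} + 251\right)^{2} = -433161 + \left(10 \left(6 + 10\right) + 251\right)^{2} = -433161 + \left(10 \cdot 16 + 251\right)^{2} = -433161 + \left(160 + 251\right)^{2} = -433161 + 411^{2} = -433161 + 168921 = -264240$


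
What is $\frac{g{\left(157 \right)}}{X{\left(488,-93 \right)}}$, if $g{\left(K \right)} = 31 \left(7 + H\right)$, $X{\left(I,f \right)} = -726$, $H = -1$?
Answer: $- \frac{31}{121} \approx -0.2562$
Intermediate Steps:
$g{\left(K \right)} = 186$ ($g{\left(K \right)} = 31 \left(7 - 1\right) = 31 \cdot 6 = 186$)
$\frac{g{\left(157 \right)}}{X{\left(488,-93 \right)}} = \frac{186}{-726} = 186 \left(- \frac{1}{726}\right) = - \frac{31}{121}$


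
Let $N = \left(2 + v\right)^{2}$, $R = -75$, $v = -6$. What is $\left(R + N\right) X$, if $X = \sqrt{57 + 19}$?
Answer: $- 118 \sqrt{19} \approx -514.35$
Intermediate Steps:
$N = 16$ ($N = \left(2 - 6\right)^{2} = \left(-4\right)^{2} = 16$)
$X = 2 \sqrt{19}$ ($X = \sqrt{76} = 2 \sqrt{19} \approx 8.7178$)
$\left(R + N\right) X = \left(-75 + 16\right) 2 \sqrt{19} = - 59 \cdot 2 \sqrt{19} = - 118 \sqrt{19}$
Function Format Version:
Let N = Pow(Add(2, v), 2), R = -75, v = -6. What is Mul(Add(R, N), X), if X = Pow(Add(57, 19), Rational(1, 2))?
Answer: Mul(-118, Pow(19, Rational(1, 2))) ≈ -514.35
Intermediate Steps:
N = 16 (N = Pow(Add(2, -6), 2) = Pow(-4, 2) = 16)
X = Mul(2, Pow(19, Rational(1, 2))) (X = Pow(76, Rational(1, 2)) = Mul(2, Pow(19, Rational(1, 2))) ≈ 8.7178)
Mul(Add(R, N), X) = Mul(Add(-75, 16), Mul(2, Pow(19, Rational(1, 2)))) = Mul(-59, Mul(2, Pow(19, Rational(1, 2)))) = Mul(-118, Pow(19, Rational(1, 2)))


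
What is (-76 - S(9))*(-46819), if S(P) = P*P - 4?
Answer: 7163307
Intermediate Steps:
S(P) = -4 + P² (S(P) = P² - 4 = -4 + P²)
(-76 - S(9))*(-46819) = (-76 - (-4 + 9²))*(-46819) = (-76 - (-4 + 81))*(-46819) = (-76 - 1*77)*(-46819) = (-76 - 77)*(-46819) = -153*(-46819) = 7163307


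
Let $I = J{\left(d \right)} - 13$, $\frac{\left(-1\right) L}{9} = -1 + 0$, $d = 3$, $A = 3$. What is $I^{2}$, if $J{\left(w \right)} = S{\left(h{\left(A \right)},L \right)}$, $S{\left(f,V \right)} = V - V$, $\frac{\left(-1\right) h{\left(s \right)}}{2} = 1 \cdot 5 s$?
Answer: $169$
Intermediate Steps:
$L = 9$ ($L = - 9 \left(-1 + 0\right) = \left(-9\right) \left(-1\right) = 9$)
$h{\left(s \right)} = - 10 s$ ($h{\left(s \right)} = - 2 \cdot 1 \cdot 5 s = - 2 \cdot 5 s = - 10 s$)
$S{\left(f,V \right)} = 0$
$J{\left(w \right)} = 0$
$I = -13$ ($I = 0 - 13 = -13$)
$I^{2} = \left(-13\right)^{2} = 169$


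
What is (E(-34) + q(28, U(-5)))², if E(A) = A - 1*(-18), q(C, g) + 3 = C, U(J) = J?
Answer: 81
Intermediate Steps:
q(C, g) = -3 + C
E(A) = 18 + A (E(A) = A + 18 = 18 + A)
(E(-34) + q(28, U(-5)))² = ((18 - 34) + (-3 + 28))² = (-16 + 25)² = 9² = 81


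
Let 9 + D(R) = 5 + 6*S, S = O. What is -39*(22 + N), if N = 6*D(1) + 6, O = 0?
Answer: -156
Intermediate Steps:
S = 0
D(R) = -4 (D(R) = -9 + (5 + 6*0) = -9 + (5 + 0) = -9 + 5 = -4)
N = -18 (N = 6*(-4) + 6 = -24 + 6 = -18)
-39*(22 + N) = -39*(22 - 18) = -39*4 = -156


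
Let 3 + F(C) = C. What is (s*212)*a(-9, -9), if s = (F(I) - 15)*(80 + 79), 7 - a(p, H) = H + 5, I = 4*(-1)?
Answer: -8157336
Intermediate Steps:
I = -4
F(C) = -3 + C
a(p, H) = 2 - H (a(p, H) = 7 - (H + 5) = 7 - (5 + H) = 7 + (-5 - H) = 2 - H)
s = -3498 (s = ((-3 - 4) - 15)*(80 + 79) = (-7 - 15)*159 = -22*159 = -3498)
(s*212)*a(-9, -9) = (-3498*212)*(2 - 1*(-9)) = -741576*(2 + 9) = -741576*11 = -8157336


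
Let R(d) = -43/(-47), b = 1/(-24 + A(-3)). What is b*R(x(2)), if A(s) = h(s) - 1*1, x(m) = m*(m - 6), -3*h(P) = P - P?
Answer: -43/1175 ≈ -0.036596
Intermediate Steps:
h(P) = 0 (h(P) = -(P - P)/3 = -⅓*0 = 0)
x(m) = m*(-6 + m)
A(s) = -1 (A(s) = 0 - 1*1 = 0 - 1 = -1)
b = -1/25 (b = 1/(-24 - 1) = 1/(-25) = -1/25 ≈ -0.040000)
R(d) = 43/47 (R(d) = -43*(-1/47) = 43/47)
b*R(x(2)) = -1/25*43/47 = -43/1175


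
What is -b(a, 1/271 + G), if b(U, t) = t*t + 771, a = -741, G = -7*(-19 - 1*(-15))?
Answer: -114215932/73441 ≈ -1555.2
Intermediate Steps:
G = 28 (G = -7*(-19 + 15) = -7*(-4) = 28)
b(U, t) = 771 + t² (b(U, t) = t² + 771 = 771 + t²)
-b(a, 1/271 + G) = -(771 + (1/271 + 28)²) = -(771 + (7589/271)²) = -(771 + 57592921/73441) = -1*114215932/73441 = -114215932/73441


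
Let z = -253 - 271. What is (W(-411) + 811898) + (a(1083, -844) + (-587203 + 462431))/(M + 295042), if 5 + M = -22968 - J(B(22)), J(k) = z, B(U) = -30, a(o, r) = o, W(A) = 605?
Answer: 221482506590/272593 ≈ 8.1250e+5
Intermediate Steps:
z = -524
J(k) = -524
M = -22449 (M = -5 + (-22968 - 1*(-524)) = -5 + (-22968 + 524) = -5 - 22444 = -22449)
(W(-411) + 811898) + (a(1083, -844) + (-587203 + 462431))/(M + 295042) = (605 + 811898) + (1083 + (-587203 + 462431))/(-22449 + 295042) = 812503 + (1083 - 124772)/272593 = 812503 - 123689*1/272593 = 812503 - 123689/272593 = 221482506590/272593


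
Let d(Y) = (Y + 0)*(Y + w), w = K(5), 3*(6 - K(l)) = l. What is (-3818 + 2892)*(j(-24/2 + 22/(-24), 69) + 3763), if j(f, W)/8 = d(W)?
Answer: -40969018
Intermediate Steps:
K(l) = 6 - l/3
w = 13/3 (w = 6 - ⅓*5 = 6 - 5/3 = 13/3 ≈ 4.3333)
d(Y) = Y*(13/3 + Y) (d(Y) = (Y + 0)*(Y + 13/3) = Y*(13/3 + Y))
j(f, W) = 8*W*(13 + 3*W)/3 (j(f, W) = 8*(W*(13 + 3*W)/3) = 8*W*(13 + 3*W)/3)
(-3818 + 2892)*(j(-24/2 + 22/(-24), 69) + 3763) = (-3818 + 2892)*((8/3)*69*(13 + 3*69) + 3763) = -926*((8/3)*69*(13 + 207) + 3763) = -926*((8/3)*69*220 + 3763) = -926*(40480 + 3763) = -926*44243 = -40969018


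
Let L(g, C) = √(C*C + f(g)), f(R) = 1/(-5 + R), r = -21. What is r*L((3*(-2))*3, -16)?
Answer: -609*√161/23 ≈ -335.97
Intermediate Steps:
L(g, C) = √(C² + 1/(-5 + g)) (L(g, C) = √(C*C + 1/(-5 + g)) = √(C² + 1/(-5 + g)))
r*L((3*(-2))*3, -16) = -21*√(-1/(-5 + (3*(-2))*3))*√(-1 - 1*(-16)²*(-5 + (3*(-2))*3)) = -21*√(-1/(-5 - 6*3))*√(-1 - 256*(-5 - 6*3)) = -21*√(-1/(-5 - 18))*√(-1 - 256*(-5 - 18)) = -21*29*√7*√(-1/(-23)) = -21*29*√161/23 = -609*√161/23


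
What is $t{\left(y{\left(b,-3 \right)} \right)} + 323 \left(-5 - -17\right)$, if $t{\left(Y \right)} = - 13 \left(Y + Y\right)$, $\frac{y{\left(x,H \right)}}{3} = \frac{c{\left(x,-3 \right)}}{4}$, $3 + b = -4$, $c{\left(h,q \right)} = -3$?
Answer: $\frac{7869}{2} \approx 3934.5$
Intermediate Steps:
$b = -7$ ($b = -3 - 4 = -7$)
$y{\left(x,H \right)} = - \frac{9}{4}$ ($y{\left(x,H \right)} = 3 \left(- \frac{3}{4}\right) = - \frac{9}{4}$)
$t{\left(Y \right)} = - 26 Y$ ($t{\left(Y \right)} = - 13 \cdot 2 Y = - 26 Y$)
$t{\left(y{\left(b,-3 \right)} \right)} + 323 \left(-5 - -17\right) = \left(-26\right) \left(- \frac{9}{4}\right) + 323 \left(-5 - -17\right) = \frac{117}{2} + 323 \left(-5 + 17\right) = \frac{117}{2} + 323 \cdot 12 = \frac{117}{2} + 3876 = \frac{7869}{2}$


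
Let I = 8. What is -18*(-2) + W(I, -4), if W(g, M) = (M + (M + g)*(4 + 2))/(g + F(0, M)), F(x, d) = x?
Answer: 77/2 ≈ 38.500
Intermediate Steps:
W(g, M) = (6*g + 7*M)/g (W(g, M) = (M + (M + g)*(4 + 2))/(g + 0) = (M + (M + g)*6)/g = (M + (6*M + 6*g))/g = (6*g + 7*M)/g)
-18*(-2) + W(I, -4) = -18*(-2) + (6 + 7*(-4)/8) = 36 + (6 + 7*(-4)*(⅛)) = 36 + (6 - 7/2) = 36 + 5/2 = 77/2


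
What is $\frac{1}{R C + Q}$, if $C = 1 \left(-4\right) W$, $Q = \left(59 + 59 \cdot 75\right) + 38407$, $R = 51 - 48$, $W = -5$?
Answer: $\frac{1}{42951} \approx 2.3282 \cdot 10^{-5}$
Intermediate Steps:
$R = 3$
$Q = 42891$ ($Q = \left(59 + 4425\right) + 38407 = 4484 + 38407 = 42891$)
$C = 20$ ($C = 1 \left(-4\right) \left(-5\right) = \left(-4\right) \left(-5\right) = 20$)
$\frac{1}{R C + Q} = \frac{1}{3 \cdot 20 + 42891} = \frac{1}{60 + 42891} = \frac{1}{42951}$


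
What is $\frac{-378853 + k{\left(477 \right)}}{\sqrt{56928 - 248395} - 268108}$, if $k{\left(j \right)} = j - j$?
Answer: $\frac{101573520124}{71882091131} + \frac{378853 i \sqrt{191467}}{71882091131} \approx 1.4131 + 0.0023062 i$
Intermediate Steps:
$k{\left(j \right)} = 0$
$\frac{-378853 + k{\left(477 \right)}}{\sqrt{56928 - 248395} - 268108} = \frac{-378853 + 0}{\sqrt{56928 - 248395} - 268108} = - \frac{378853}{\sqrt{-191467} - 268108} = - \frac{378853}{i \sqrt{191467} - 268108} = - \frac{378853}{-268108 + i \sqrt{191467}}$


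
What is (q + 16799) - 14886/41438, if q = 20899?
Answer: 781057419/20719 ≈ 37698.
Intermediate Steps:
(q + 16799) - 14886/41438 = (20899 + 16799) - 14886/41438 = 37698 - 14886*1/41438 = 37698 - 7443/20719 = 781057419/20719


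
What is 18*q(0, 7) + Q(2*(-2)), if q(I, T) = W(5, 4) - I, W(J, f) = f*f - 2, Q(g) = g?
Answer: 248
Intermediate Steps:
W(J, f) = -2 + f² (W(J, f) = f² - 2 = -2 + f²)
q(I, T) = 14 - I (q(I, T) = (-2 + 4²) - I = (-2 + 16) - I = 14 - I)
18*q(0, 7) + Q(2*(-2)) = 18*(14 - 1*0) + 2*(-2) = 18*(14 + 0) - 4 = 18*14 - 4 = 252 - 4 = 248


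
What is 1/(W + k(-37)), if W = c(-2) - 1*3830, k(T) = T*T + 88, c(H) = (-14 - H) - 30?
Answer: -1/2415 ≈ -0.00041408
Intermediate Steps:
c(H) = -44 - H
k(T) = 88 + T² (k(T) = T² + 88 = 88 + T²)
W = -3872 (W = (-44 - 1*(-2)) - 1*3830 = (-44 + 2) - 3830 = -42 - 3830 = -3872)
1/(W + k(-37)) = 1/(-3872 + (88 + (-37)²)) = 1/(-3872 + (88 + 1369)) = 1/(-3872 + 1457) = 1/(-2415) = -1/2415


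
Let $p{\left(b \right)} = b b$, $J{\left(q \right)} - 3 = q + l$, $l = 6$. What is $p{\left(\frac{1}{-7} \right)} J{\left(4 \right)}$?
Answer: $\frac{13}{49} \approx 0.26531$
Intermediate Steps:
$J{\left(q \right)} = 9 + q$ ($J{\left(q \right)} = 3 + \left(q + 6\right) = 3 + \left(6 + q\right) = 9 + q$)
$p{\left(b \right)} = b^{2}$
$p{\left(\frac{1}{-7} \right)} J{\left(4 \right)} = \left(\frac{1}{-7}\right)^{2} \left(9 + 4\right) = \left(- \frac{1}{7}\right)^{2} \cdot 13 = \frac{1}{49} \cdot 13 = \frac{13}{49}$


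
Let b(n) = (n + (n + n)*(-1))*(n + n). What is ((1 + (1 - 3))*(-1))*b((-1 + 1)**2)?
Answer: 0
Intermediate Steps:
b(n) = -2*n**2 (b(n) = (n + (2*n)*(-1))*(2*n) = (n - 2*n)*(2*n) = (-n)*(2*n) = -2*n**2)
((1 + (1 - 3))*(-1))*b((-1 + 1)**2) = ((1 + (1 - 3))*(-1))*(-2*(-1 + 1)**4) = ((1 - 2)*(-1))*(-2*(0**2)**2) = (-1*(-1))*(-2*0**2) = 1*(-2*0) = 1*0 = 0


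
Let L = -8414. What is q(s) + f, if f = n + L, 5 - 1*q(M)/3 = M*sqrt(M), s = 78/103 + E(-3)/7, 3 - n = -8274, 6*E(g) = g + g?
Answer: -122 - 1329*sqrt(319403)/519841 ≈ -123.44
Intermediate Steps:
E(g) = g/3 (E(g) = (g + g)/6 = (2*g)/6 = g/3)
n = 8277 (n = 3 - 1*(-8274) = 3 + 8274 = 8277)
s = 443/721 (s = 78/103 + ((1/3)*(-3))/7 = 78*(1/103) - 1*1/7 = 78/103 - 1/7 = 443/721 ≈ 0.61442)
q(M) = 15 - 3*M**(3/2) (q(M) = 15 - 3*M*sqrt(M) = 15 - 3*M**(3/2))
f = -137 (f = 8277 - 8414 = -137)
q(s) + f = (15 - 1329*sqrt(319403)/519841) - 137 = -122 - 1329*sqrt(319403)/519841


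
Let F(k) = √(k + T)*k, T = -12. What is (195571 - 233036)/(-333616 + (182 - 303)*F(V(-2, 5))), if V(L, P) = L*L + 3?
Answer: 12498923440/111303222501 - 31732855*I*√5/111303222501 ≈ 0.1123 - 0.00063751*I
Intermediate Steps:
V(L, P) = 3 + L² (V(L, P) = L² + 3 = 3 + L²)
F(k) = k*√(-12 + k) (F(k) = √(k - 12)*k = √(-12 + k)*k = k*√(-12 + k))
(195571 - 233036)/(-333616 + (182 - 303)*F(V(-2, 5))) = (195571 - 233036)/(-333616 + (182 - 303)*((3 + (-2)²)*√(-12 + (3 + (-2)²)))) = -37465/(-333616 - 121*(3 + 4)*√(-12 + (3 + 4))) = -37465/(-333616 - 847*√(-12 + 7)) = -37465/(-333616 - 847*√(-5)) = -37465/(-333616 - 847*I*√5)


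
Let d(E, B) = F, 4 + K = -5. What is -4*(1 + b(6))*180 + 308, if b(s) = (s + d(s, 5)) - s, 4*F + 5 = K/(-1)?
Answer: -1132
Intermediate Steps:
K = -9 (K = -4 - 5 = -9)
F = 1 (F = -5/4 + (-9/(-1))/4 = -5/4 + (-9*(-1))/4 = -5/4 + (¼)*9 = -5/4 + 9/4 = 1)
d(E, B) = 1
b(s) = 1 (b(s) = (s + 1) - s = (1 + s) - s = 1)
-4*(1 + b(6))*180 + 308 = -4*(1 + 1)*180 + 308 = -4*2*180 + 308 = -8*180 + 308 = -1440 + 308 = -1132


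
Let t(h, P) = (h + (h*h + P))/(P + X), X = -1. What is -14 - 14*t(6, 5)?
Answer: -357/2 ≈ -178.50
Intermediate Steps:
t(h, P) = (P + h + h²)/(-1 + P) (t(h, P) = (h + (h*h + P))/(P - 1) = (h + (h² + P))/(-1 + P) = (h + (P + h²))/(-1 + P) = (P + h + h²)/(-1 + P))
-14 - 14*t(6, 5) = -14 - 14*(5 + 6 + 6²)/(-1 + 5) = -14 - 14*(5 + 6 + 36)/4 = -14 - 7*47/2 = -14 - 14*47/4 = -14 - 329/2 = -357/2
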